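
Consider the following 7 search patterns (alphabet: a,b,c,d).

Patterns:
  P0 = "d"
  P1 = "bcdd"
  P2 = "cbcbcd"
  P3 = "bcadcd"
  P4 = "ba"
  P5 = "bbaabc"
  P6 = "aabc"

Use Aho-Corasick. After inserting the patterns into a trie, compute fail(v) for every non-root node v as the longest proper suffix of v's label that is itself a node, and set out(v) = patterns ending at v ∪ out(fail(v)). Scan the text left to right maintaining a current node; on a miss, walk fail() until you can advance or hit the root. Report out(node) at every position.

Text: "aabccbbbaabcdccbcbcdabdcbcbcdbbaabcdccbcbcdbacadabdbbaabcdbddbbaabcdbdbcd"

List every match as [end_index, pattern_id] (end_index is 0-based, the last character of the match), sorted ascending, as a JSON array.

Build automaton:
Trie nodes:
  n0 'ε': a→22 b→2 c→6 d→1
  n1 'd': ·  ←P0
  n2 'b': a→16 b→17 c→3
  n3 'bc': a→12 d→4
  n4 'bcd': d→5
  n5 'bcdd': ·  ←P1
  n6 'c': b→7
  n7 'cb': c→8
  n8 'cbc': b→9
  n9 'cbcb': c→10
  n10 'cbcbc': d→11
  n11 'cbcbcd': ·  ←P2
  n12 'bca': d→13
  n13 'bcad': c→14
  n14 'bcadc': d→15
  n15 'bcadcd': ·  ←P3
  n16 'ba': ·  ←P4
  n17 'bb': a→18
  n18 'bba': a→19
  n19 'bbaa': b→20
  n20 'bbaab': c→21
  n21 'bbaabc': ·  ←P5
  n22 'a': a→23
  n23 'aa': b→24
  n24 'aab': c→25
  n25 'aabc': ·  ←P6

BFS fail/out derivation:
  n1('d'): parent n0 fail=0; on 'd' 0 → fail=0;  out {0}∪∅={0}
  n2('b'): parent n0 fail=0; on 'b' 0 → fail=0;  out ∅∪∅=∅
  n6('c'): parent n0 fail=0; on 'c' 0 → fail=0;  out ∅∪∅=∅
  n22('a'): parent n0 fail=0; on 'a' 0 → fail=0;  out ∅∪∅=∅
  n3('bc'): parent n2 fail=0; on 'c' 0 → fail=6;  out ∅∪∅=∅
  n7('cb'): parent n6 fail=0; on 'b' 0 → fail=2;  out ∅∪∅=∅
  n16('ba'): parent n2 fail=0; on 'a' 0 → fail=22;  out {4}∪∅={4}
  n17('bb'): parent n2 fail=0; on 'b' 0 → fail=2;  out ∅∪∅=∅
  n23('aa'): parent n22 fail=0; on 'a' 0 → fail=22;  out ∅∪∅=∅
  n4('bcd'): parent n3 fail=6; on 'd' 6→0 → fail=1;  out ∅∪{0}={0}
  n8('cbc'): parent n7 fail=2; on 'c' 2 → fail=3;  out ∅∪∅=∅
  n12('bca'): parent n3 fail=6; on 'a' 6→0 → fail=22;  out ∅∪∅=∅
  n18('bba'): parent n17 fail=2; on 'a' 2 → fail=16;  out ∅∪{4}={4}
  n24('aab'): parent n23 fail=22; on 'b' 22→0 → fail=2;  out ∅∪∅=∅
  n5('bcdd'): parent n4 fail=1; on 'd' 1→0 → fail=1;  out {1}∪{0}={0,1}
  n9('cbcb'): parent n8 fail=3; on 'b' 3→6 → fail=7;  out ∅∪∅=∅
  n13('bcad'): parent n12 fail=22; on 'd' 22→0 → fail=1;  out ∅∪{0}={0}
  n19('bbaa'): parent n18 fail=16; on 'a' 16→22 → fail=23;  out ∅∪∅=∅
  n25('aabc'): parent n24 fail=2; on 'c' 2 → fail=3;  out {6}∪∅={6}
  n10('cbcbc'): parent n9 fail=7; on 'c' 7 → fail=8;  out ∅∪∅=∅
  n14('bcadc'): parent n13 fail=1; on 'c' 1→0 → fail=6;  out ∅∪∅=∅
  n20('bbaab'): parent n19 fail=23; on 'b' 23 → fail=24;  out ∅∪∅=∅
  n11('cbcbcd'): parent n10 fail=8; on 'd' 8→3 → fail=4;  out {2}∪{0}={0,2}
  n15('bcadcd'): parent n14 fail=6; on 'd' 6→0 → fail=1;  out {3}∪{0}={0,3}
  n21('bbaabc'): parent n20 fail=24; on 'c' 24 → fail=25;  out {5}∪{6}={5,6}

Run:
pos 0 'a': at 22
pos 1 'a': at 23
pos 2 'b': at 24
pos 3 'c': at 25  ** P6@[0:3]
pos 4 'c': at 6 ·f
pos 5 'b': at 7
pos 6 'b': at 17 ·f
pos 7 'b': at 17 ·f
pos 8 'a': at 18  ** P4@[7:8]
pos 9 'a': at 19
pos 10 'b': at 20
pos 11 'c': at 21  ** P5@[6:11],P6@[8:11]
pos 12 'd': at 4 ·f  ** P0@[12:12]
pos 13 'c': at 6 ·f
pos 14 'c': at 6 ·f
pos 15 'b': at 7
pos 16 'c': at 8
pos 17 'b': at 9
pos 18 'c': at 10
pos 19 'd': at 11  ** P0@[19:19],P2@[14:19]
pos 20 'a': at 22 ·f
pos 21 'b': at 2 ·f
pos 22 'd': at 1 ·f  ** P0@[22:22]
pos 23 'c': at 6 ·f
pos 24 'b': at 7
pos 25 'c': at 8
pos 26 'b': at 9
pos 27 'c': at 10
pos 28 'd': at 11  ** P0@[28:28],P2@[23:28]
pos 29 'b': at 2 ·f
pos 30 'b': at 17
pos 31 'a': at 18  ** P4@[30:31]
pos 32 'a': at 19
pos 33 'b': at 20
pos 34 'c': at 21  ** P5@[29:34],P6@[31:34]
pos 35 'd': at 4 ·f  ** P0@[35:35]
pos 36 'c': at 6 ·f
pos 37 'c': at 6 ·f
pos 38 'b': at 7
pos 39 'c': at 8
pos 40 'b': at 9
pos 41 'c': at 10
pos 42 'd': at 11  ** P0@[42:42],P2@[37:42]
pos 43 'b': at 2 ·f
pos 44 'a': at 16  ** P4@[43:44]
pos 45 'c': at 6 ·f
pos 46 'a': at 22 ·f
pos 47 'd': at 1 ·f  ** P0@[47:47]
pos 48 'a': at 22 ·f
pos 49 'b': at 2 ·f
pos 50 'd': at 1 ·f  ** P0@[50:50]
pos 51 'b': at 2 ·f
pos 52 'b': at 17
pos 53 'a': at 18  ** P4@[52:53]
pos 54 'a': at 19
pos 55 'b': at 20
pos 56 'c': at 21  ** P5@[51:56],P6@[53:56]
pos 57 'd': at 4 ·f  ** P0@[57:57]
pos 58 'b': at 2 ·f
pos 59 'd': at 1 ·f  ** P0@[59:59]
pos 60 'd': at 1 ·f  ** P0@[60:60]
pos 61 'b': at 2 ·f
pos 62 'b': at 17
pos 63 'a': at 18  ** P4@[62:63]
pos 64 'a': at 19
pos 65 'b': at 20
pos 66 'c': at 21  ** P5@[61:66],P6@[63:66]
pos 67 'd': at 4 ·f  ** P0@[67:67]
pos 68 'b': at 2 ·f
pos 69 'd': at 1 ·f  ** P0@[69:69]
pos 70 'b': at 2 ·f
pos 71 'c': at 3
pos 72 'd': at 4  ** P0@[72:72]

Matches: [[3,6],[8,4],[11,5],[11,6],[12,0],[19,0],[19,2],[22,0],[28,0],[28,2],[31,4],[34,5],[34,6],[35,0],[42,0],[42,2],[44,4],[47,0],[50,0],[53,4],[56,5],[56,6],[57,0],[59,0],[60,0],[63,4],[66,5],[66,6],[67,0],[69,0],[72,0]]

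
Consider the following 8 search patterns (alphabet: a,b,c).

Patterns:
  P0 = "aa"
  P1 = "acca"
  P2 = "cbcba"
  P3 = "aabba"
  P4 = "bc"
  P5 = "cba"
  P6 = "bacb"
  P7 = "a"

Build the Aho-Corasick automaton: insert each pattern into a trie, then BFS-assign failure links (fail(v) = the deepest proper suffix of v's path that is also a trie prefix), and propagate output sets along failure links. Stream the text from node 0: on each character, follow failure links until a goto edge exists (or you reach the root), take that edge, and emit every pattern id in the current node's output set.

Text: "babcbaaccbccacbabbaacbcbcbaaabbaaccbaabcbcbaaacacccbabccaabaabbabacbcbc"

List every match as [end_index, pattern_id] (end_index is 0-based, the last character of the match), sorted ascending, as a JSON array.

Construct AC machine:
Trie (insert patterns):
  0='ε' goto a→1 b→14 c→6
  1='a' goto a→2 c→3  ←P7
  2='aa' goto b→11  ←P0
  3='ac' goto c→4
  4='acc' goto a→5
  5='acca' goto ·  ←P1
  6='c' goto b→7
  7='cb' goto a→16 c→8
  8='cbc' goto b→9
  9='cbcb' goto a→10
  10='cbcba' goto ·  ←P2
  11='aab' goto b→12
  12='aabb' goto a→13
  13='aabba' goto ·  ←P3
  14='b' goto a→17 c→15
  15='bc' goto ·  ←P4
  16='cba' goto ·  ←P5
  17='ba' goto c→18
  18='bac' goto b→19
  19='bacb' goto ·  ←P6

BFS fail/out derivation:
  n1('a'): parent n0 fail=0; on 'a' 0 → fail=0;  out {7}∪∅={7}
  n6('c'): parent n0 fail=0; on 'c' 0 → fail=0;  out ∅∪∅=∅
  n14('b'): parent n0 fail=0; on 'b' 0 → fail=0;  out ∅∪∅=∅
  n2('aa'): parent n1 fail=0; on 'a' 0 → fail=1;  out {0}∪{7}={0,7}
  n3('ac'): parent n1 fail=0; on 'c' 0 → fail=6;  out ∅∪∅=∅
  n7('cb'): parent n6 fail=0; on 'b' 0 → fail=14;  out ∅∪∅=∅
  n15('bc'): parent n14 fail=0; on 'c' 0 → fail=6;  out {4}∪∅={4}
  n17('ba'): parent n14 fail=0; on 'a' 0 → fail=1;  out ∅∪{7}={7}
  n4('acc'): parent n3 fail=6; on 'c' 6→0 → fail=6;  out ∅∪∅=∅
  n8('cbc'): parent n7 fail=14; on 'c' 14 → fail=15;  out ∅∪{4}={4}
  n11('aab'): parent n2 fail=1; on 'b' 1→0 → fail=14;  out ∅∪∅=∅
  n16('cba'): parent n7 fail=14; on 'a' 14 → fail=17;  out {5}∪{7}={5,7}
  n18('bac'): parent n17 fail=1; on 'c' 1 → fail=3;  out ∅∪∅=∅
  n5('acca'): parent n4 fail=6; on 'a' 6→0 → fail=1;  out {1}∪{7}={1,7}
  n9('cbcb'): parent n8 fail=15; on 'b' 15→6 → fail=7;  out ∅∪∅=∅
  n12('aabb'): parent n11 fail=14; on 'b' 14→0 → fail=14;  out ∅∪∅=∅
  n19('bacb'): parent n18 fail=3; on 'b' 3→6 → fail=7;  out {6}∪∅={6}
  n10('cbcba'): parent n9 fail=7; on 'a' 7 → fail=16;  out {2}∪{5,7}={2,5,7}
  n13('aabba'): parent n12 fail=14; on 'a' 14 → fail=17;  out {3}∪{7}={3,7}

Text stream:
i=0 'b': node 0→14
i=1 'a': node 14→17  emit P7@[1:1]
i=2 'b': node 17→14 (via fail)
i=3 'c': node 14→15  emit P4@[2:3]
i=4 'b': node 15→7 (via fail)
i=5 'a': node 7→16  emit P5@[3:5],P7@[5:5]
i=6 'a': node 16→2 (via fail)  emit P0@[5:6],P7@[6:6]
i=7 'c': node 2→3 (via fail)
i=8 'c': node 3→4
i=9 'b': node 4→7 (via fail)
i=10 'c': node 7→8  emit P4@[9:10]
i=11 'c': node 8→6 (via fail)
i=12 'a': node 6→1 (via fail)  emit P7@[12:12]
i=13 'c': node 1→3
i=14 'b': node 3→7 (via fail)
i=15 'a': node 7→16  emit P5@[13:15],P7@[15:15]
i=16 'b': node 16→14 (via fail)
i=17 'b': node 14→14 (via fail)
i=18 'a': node 14→17  emit P7@[18:18]
i=19 'a': node 17→2 (via fail)  emit P0@[18:19],P7@[19:19]
i=20 'c': node 2→3 (via fail)
i=21 'b': node 3→7 (via fail)
i=22 'c': node 7→8  emit P4@[21:22]
i=23 'b': node 8→9
i=24 'c': node 9→8 (via fail)  emit P4@[23:24]
i=25 'b': node 8→9
i=26 'a': node 9→10  emit P2@[22:26],P5@[24:26],P7@[26:26]
i=27 'a': node 10→2 (via fail)  emit P0@[26:27],P7@[27:27]
i=28 'a': node 2→2 (via fail)  emit P0@[27:28],P7@[28:28]
i=29 'b': node 2→11
i=30 'b': node 11→12
i=31 'a': node 12→13  emit P3@[27:31],P7@[31:31]
i=32 'a': node 13→2 (via fail)  emit P0@[31:32],P7@[32:32]
i=33 'c': node 2→3 (via fail)
i=34 'c': node 3→4
i=35 'b': node 4→7 (via fail)
i=36 'a': node 7→16  emit P5@[34:36],P7@[36:36]
i=37 'a': node 16→2 (via fail)  emit P0@[36:37],P7@[37:37]
i=38 'b': node 2→11
i=39 'c': node 11→15 (via fail)  emit P4@[38:39]
i=40 'b': node 15→7 (via fail)
i=41 'c': node 7→8  emit P4@[40:41]
i=42 'b': node 8→9
i=43 'a': node 9→10  emit P2@[39:43],P5@[41:43],P7@[43:43]
i=44 'a': node 10→2 (via fail)  emit P0@[43:44],P7@[44:44]
i=45 'a': node 2→2 (via fail)  emit P0@[44:45],P7@[45:45]
i=46 'c': node 2→3 (via fail)
i=47 'a': node 3→1 (via fail)  emit P7@[47:47]
i=48 'c': node 1→3
i=49 'c': node 3→4
i=50 'c': node 4→6 (via fail)
i=51 'b': node 6→7
i=52 'a': node 7→16  emit P5@[50:52],P7@[52:52]
i=53 'b': node 16→14 (via fail)
i=54 'c': node 14→15  emit P4@[53:54]
i=55 'c': node 15→6 (via fail)
i=56 'a': node 6→1 (via fail)  emit P7@[56:56]
i=57 'a': node 1→2  emit P0@[56:57],P7@[57:57]
i=58 'b': node 2→11
i=59 'a': node 11→17 (via fail)  emit P7@[59:59]
i=60 'a': node 17→2 (via fail)  emit P0@[59:60],P7@[60:60]
i=61 'b': node 2→11
i=62 'b': node 11→12
i=63 'a': node 12→13  emit P3@[59:63],P7@[63:63]
i=64 'b': node 13→14 (via fail)
i=65 'a': node 14→17  emit P7@[65:65]
i=66 'c': node 17→18
i=67 'b': node 18→19  emit P6@[64:67]
i=68 'c': node 19→8 (via fail)  emit P4@[67:68]
i=69 'b': node 8→9
i=70 'c': node 9→8 (via fail)  emit P4@[69:70]

Matches: [[1,7],[3,4],[5,5],[5,7],[6,0],[6,7],[10,4],[12,7],[15,5],[15,7],[18,7],[19,0],[19,7],[22,4],[24,4],[26,2],[26,5],[26,7],[27,0],[27,7],[28,0],[28,7],[31,3],[31,7],[32,0],[32,7],[36,5],[36,7],[37,0],[37,7],[39,4],[41,4],[43,2],[43,5],[43,7],[44,0],[44,7],[45,0],[45,7],[47,7],[52,5],[52,7],[54,4],[56,7],[57,0],[57,7],[59,7],[60,0],[60,7],[63,3],[63,7],[65,7],[67,6],[68,4],[70,4]]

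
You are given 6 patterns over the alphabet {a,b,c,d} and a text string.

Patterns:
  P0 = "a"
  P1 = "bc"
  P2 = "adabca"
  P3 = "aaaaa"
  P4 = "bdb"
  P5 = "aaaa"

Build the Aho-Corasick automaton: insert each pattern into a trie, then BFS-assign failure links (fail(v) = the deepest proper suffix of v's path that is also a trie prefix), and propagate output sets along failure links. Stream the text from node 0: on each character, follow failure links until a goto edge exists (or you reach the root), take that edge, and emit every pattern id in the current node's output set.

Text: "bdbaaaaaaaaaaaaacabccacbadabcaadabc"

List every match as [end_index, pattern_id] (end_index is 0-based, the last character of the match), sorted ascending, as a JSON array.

Construct AC machine:
Trie nodes:
  0='ε' goto a→1 b→2
  1='a' goto a→9 d→4  ←P0
  2='b' goto c→3 d→13
  3='bc' goto ·  ←P1
  4='ad' goto a→5
  5='ada' goto b→6
  6='adab' goto c→7
  7='adabc' goto a→8
  8='adabca' goto ·  ←P2
  9='aa' goto a→10
  10='aaa' goto a→11
  11='aaaa' goto a→12  ←P5
  12='aaaaa' goto ·  ←P3
  13='bd' goto b→14
  14='bdb' goto ·  ←P4

Failure links (BFS by depth):
  fail(1) 'a': from fail(0)=0 chase 'a': 0 ⇒ 0;  out={0}∪out(0)={0}
  fail(2) 'b': from fail(0)=0 chase 'b': 0 ⇒ 0;  out=∅∪out(0)=∅
  fail(3) 'bc': from fail(2)=0 chase 'c': 0 ⇒ 0;  out={1}∪out(0)={1}
  fail(4) 'ad': from fail(1)=0 chase 'd': 0 ⇒ 0;  out=∅∪out(0)=∅
  fail(9) 'aa': from fail(1)=0 chase 'a': 0 ⇒ 1;  out=∅∪out(1)={0}
  fail(13) 'bd': from fail(2)=0 chase 'd': 0 ⇒ 0;  out=∅∪out(0)=∅
  fail(5) 'ada': from fail(4)=0 chase 'a': 0 ⇒ 1;  out=∅∪out(1)={0}
  fail(10) 'aaa': from fail(9)=1 chase 'a': 1 ⇒ 9;  out=∅∪out(9)={0}
  fail(14) 'bdb': from fail(13)=0 chase 'b': 0 ⇒ 2;  out={4}∪out(2)={4}
  fail(6) 'adab': from fail(5)=1 chase 'b': 1→0 ⇒ 2;  out=∅∪out(2)=∅
  fail(11) 'aaaa': from fail(10)=9 chase 'a': 9 ⇒ 10;  out={5}∪out(10)={0,5}
  fail(7) 'adabc': from fail(6)=2 chase 'c': 2 ⇒ 3;  out=∅∪out(3)={1}
  fail(12) 'aaaaa': from fail(11)=10 chase 'a': 10 ⇒ 11;  out={3}∪out(11)={0,3,5}
  fail(8) 'adabca': from fail(7)=3 chase 'a': 3→0 ⇒ 1;  out={2}∪out(1)={0,2}

Text stream:
i=0 'b': node 0→2
i=1 'd': node 2→13
i=2 'b': node 13→14  emit P4@[0:2]
i=3 'a': node 14→1 (via fail)  emit P0@[3:3]
i=4 'a': node 1→9  emit P0@[4:4]
i=5 'a': node 9→10  emit P0@[5:5]
i=6 'a': node 10→11  emit P0@[6:6],P5@[3:6]
i=7 'a': node 11→12  emit P0@[7:7],P3@[3:7],P5@[4:7]
i=8 'a': node 12→12 (via fail)  emit P0@[8:8],P3@[4:8],P5@[5:8]
i=9 'a': node 12→12 (via fail)  emit P0@[9:9],P3@[5:9],P5@[6:9]
i=10 'a': node 12→12 (via fail)  emit P0@[10:10],P3@[6:10],P5@[7:10]
i=11 'a': node 12→12 (via fail)  emit P0@[11:11],P3@[7:11],P5@[8:11]
i=12 'a': node 12→12 (via fail)  emit P0@[12:12],P3@[8:12],P5@[9:12]
i=13 'a': node 12→12 (via fail)  emit P0@[13:13],P3@[9:13],P5@[10:13]
i=14 'a': node 12→12 (via fail)  emit P0@[14:14],P3@[10:14],P5@[11:14]
i=15 'a': node 12→12 (via fail)  emit P0@[15:15],P3@[11:15],P5@[12:15]
i=16 'c': node 12→0 (via fail)
i=17 'a': node 0→1  emit P0@[17:17]
i=18 'b': node 1→2 (via fail)
i=19 'c': node 2→3  emit P1@[18:19]
i=20 'c': node 3→0 (via fail)
i=21 'a': node 0→1  emit P0@[21:21]
i=22 'c': node 1→0 (via fail)
i=23 'b': node 0→2
i=24 'a': node 2→1 (via fail)  emit P0@[24:24]
i=25 'd': node 1→4
i=26 'a': node 4→5  emit P0@[26:26]
i=27 'b': node 5→6
i=28 'c': node 6→7  emit P1@[27:28]
i=29 'a': node 7→8  emit P0@[29:29],P2@[24:29]
i=30 'a': node 8→9 (via fail)  emit P0@[30:30]
i=31 'd': node 9→4 (via fail)
i=32 'a': node 4→5  emit P0@[32:32]
i=33 'b': node 5→6
i=34 'c': node 6→7  emit P1@[33:34]

Result: [[2,4],[3,0],[4,0],[5,0],[6,0],[6,5],[7,0],[7,3],[7,5],[8,0],[8,3],[8,5],[9,0],[9,3],[9,5],[10,0],[10,3],[10,5],[11,0],[11,3],[11,5],[12,0],[12,3],[12,5],[13,0],[13,3],[13,5],[14,0],[14,3],[14,5],[15,0],[15,3],[15,5],[17,0],[19,1],[21,0],[24,0],[26,0],[28,1],[29,0],[29,2],[30,0],[32,0],[34,1]]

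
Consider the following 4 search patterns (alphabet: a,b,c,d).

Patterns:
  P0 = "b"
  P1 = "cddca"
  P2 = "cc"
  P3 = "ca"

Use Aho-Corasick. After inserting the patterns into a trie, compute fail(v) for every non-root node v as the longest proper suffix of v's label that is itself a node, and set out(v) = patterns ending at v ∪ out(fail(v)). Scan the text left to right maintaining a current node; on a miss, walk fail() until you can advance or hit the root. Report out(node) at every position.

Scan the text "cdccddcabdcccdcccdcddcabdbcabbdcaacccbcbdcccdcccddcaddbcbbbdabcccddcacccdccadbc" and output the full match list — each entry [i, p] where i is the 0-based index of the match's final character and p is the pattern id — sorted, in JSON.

Construct AC machine:
Trie nodes:
  0='ε' goto b→1 c→2
  1='b' goto ·  ←P0
  2='c' goto a→8 c→7 d→3
  3='cd' goto d→4
  4='cdd' goto c→5
  5='cddc' goto a→6
  6='cddca' goto ·  ←P1
  7='cc' goto ·  ←P2
  8='ca' goto ·  ←P3

BFS fail/out derivation:
  fail(1) 'b': from fail(0)=0 chase 'b': 0 ⇒ 0;  out={0}∪out(0)={0}
  fail(2) 'c': from fail(0)=0 chase 'c': 0 ⇒ 0;  out=∅∪out(0)=∅
  fail(3) 'cd': from fail(2)=0 chase 'd': 0 ⇒ 0;  out=∅∪out(0)=∅
  fail(7) 'cc': from fail(2)=0 chase 'c': 0 ⇒ 2;  out={2}∪out(2)={2}
  fail(8) 'ca': from fail(2)=0 chase 'a': 0 ⇒ 0;  out={3}∪out(0)={3}
  fail(4) 'cdd': from fail(3)=0 chase 'd': 0 ⇒ 0;  out=∅∪out(0)=∅
  fail(5) 'cddc': from fail(4)=0 chase 'c': 0 ⇒ 2;  out=∅∪out(2)=∅
  fail(6) 'cddca': from fail(5)=2 chase 'a': 2 ⇒ 8;  out={1}∪out(8)={1,3}

Text stream:
[0] read 'c'  n0⇒n2
[1] read 'd'  n2⇒n3
[2] read 'c'  n3⇒n2 ·f
[3] read 'c'  n2⇒n7  emit P2@[2:3]
[4] read 'd'  n7⇒n3 ·f
[5] read 'd'  n3⇒n4
[6] read 'c'  n4⇒n5
[7] read 'a'  n5⇒n6  emit P1@[3:7],P3@[6:7]
[8] read 'b'  n6⇒n1 ·f  emit P0@[8:8]
[9] read 'd'  n1⇒n0 ·f
[10] read 'c'  n0⇒n2
[11] read 'c'  n2⇒n7  emit P2@[10:11]
[12] read 'c'  n7⇒n7 ·f  emit P2@[11:12]
[13] read 'd'  n7⇒n3 ·f
[14] read 'c'  n3⇒n2 ·f
[15] read 'c'  n2⇒n7  emit P2@[14:15]
[16] read 'c'  n7⇒n7 ·f  emit P2@[15:16]
[17] read 'd'  n7⇒n3 ·f
[18] read 'c'  n3⇒n2 ·f
[19] read 'd'  n2⇒n3
[20] read 'd'  n3⇒n4
[21] read 'c'  n4⇒n5
[22] read 'a'  n5⇒n6  emit P1@[18:22],P3@[21:22]
[23] read 'b'  n6⇒n1 ·f  emit P0@[23:23]
[24] read 'd'  n1⇒n0 ·f
[25] read 'b'  n0⇒n1  emit P0@[25:25]
[26] read 'c'  n1⇒n2 ·f
[27] read 'a'  n2⇒n8  emit P3@[26:27]
[28] read 'b'  n8⇒n1 ·f  emit P0@[28:28]
[29] read 'b'  n1⇒n1 ·f  emit P0@[29:29]
[30] read 'd'  n1⇒n0 ·f
[31] read 'c'  n0⇒n2
[32] read 'a'  n2⇒n8  emit P3@[31:32]
[33] read 'a'  n8⇒n0 ·f
[34] read 'c'  n0⇒n2
[35] read 'c'  n2⇒n7  emit P2@[34:35]
[36] read 'c'  n7⇒n7 ·f  emit P2@[35:36]
[37] read 'b'  n7⇒n1 ·f  emit P0@[37:37]
[38] read 'c'  n1⇒n2 ·f
[39] read 'b'  n2⇒n1 ·f  emit P0@[39:39]
[40] read 'd'  n1⇒n0 ·f
[41] read 'c'  n0⇒n2
[42] read 'c'  n2⇒n7  emit P2@[41:42]
[43] read 'c'  n7⇒n7 ·f  emit P2@[42:43]
[44] read 'd'  n7⇒n3 ·f
[45] read 'c'  n3⇒n2 ·f
[46] read 'c'  n2⇒n7  emit P2@[45:46]
[47] read 'c'  n7⇒n7 ·f  emit P2@[46:47]
[48] read 'd'  n7⇒n3 ·f
[49] read 'd'  n3⇒n4
[50] read 'c'  n4⇒n5
[51] read 'a'  n5⇒n6  emit P1@[47:51],P3@[50:51]
[52] read 'd'  n6⇒n0 ·f
[53] read 'd'  n0⇒n0
[54] read 'b'  n0⇒n1  emit P0@[54:54]
[55] read 'c'  n1⇒n2 ·f
[56] read 'b'  n2⇒n1 ·f  emit P0@[56:56]
[57] read 'b'  n1⇒n1 ·f  emit P0@[57:57]
[58] read 'b'  n1⇒n1 ·f  emit P0@[58:58]
[59] read 'd'  n1⇒n0 ·f
[60] read 'a'  n0⇒n0
[61] read 'b'  n0⇒n1  emit P0@[61:61]
[62] read 'c'  n1⇒n2 ·f
[63] read 'c'  n2⇒n7  emit P2@[62:63]
[64] read 'c'  n7⇒n7 ·f  emit P2@[63:64]
[65] read 'd'  n7⇒n3 ·f
[66] read 'd'  n3⇒n4
[67] read 'c'  n4⇒n5
[68] read 'a'  n5⇒n6  emit P1@[64:68],P3@[67:68]
[69] read 'c'  n6⇒n2 ·f
[70] read 'c'  n2⇒n7  emit P2@[69:70]
[71] read 'c'  n7⇒n7 ·f  emit P2@[70:71]
[72] read 'd'  n7⇒n3 ·f
[73] read 'c'  n3⇒n2 ·f
[74] read 'c'  n2⇒n7  emit P2@[73:74]
[75] read 'a'  n7⇒n8 ·f  emit P3@[74:75]
[76] read 'd'  n8⇒n0 ·f
[77] read 'b'  n0⇒n1  emit P0@[77:77]
[78] read 'c'  n1⇒n2 ·f

Matches: [[3,2],[7,1],[7,3],[8,0],[11,2],[12,2],[15,2],[16,2],[22,1],[22,3],[23,0],[25,0],[27,3],[28,0],[29,0],[32,3],[35,2],[36,2],[37,0],[39,0],[42,2],[43,2],[46,2],[47,2],[51,1],[51,3],[54,0],[56,0],[57,0],[58,0],[61,0],[63,2],[64,2],[68,1],[68,3],[70,2],[71,2],[74,2],[75,3],[77,0]]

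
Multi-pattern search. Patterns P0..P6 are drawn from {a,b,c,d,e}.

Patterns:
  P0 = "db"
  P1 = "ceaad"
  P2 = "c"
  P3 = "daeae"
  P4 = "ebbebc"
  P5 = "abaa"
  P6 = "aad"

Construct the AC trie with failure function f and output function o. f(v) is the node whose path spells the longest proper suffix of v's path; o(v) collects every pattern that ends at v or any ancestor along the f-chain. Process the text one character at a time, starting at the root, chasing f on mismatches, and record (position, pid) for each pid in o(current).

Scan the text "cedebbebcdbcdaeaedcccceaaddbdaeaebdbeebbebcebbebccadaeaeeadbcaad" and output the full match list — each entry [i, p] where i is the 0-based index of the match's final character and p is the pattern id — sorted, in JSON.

Build:
Trie (insert patterns):
  0='ε' goto a→18 c→3 d→1 e→12
  1='d' goto a→8 b→2
  2='db' goto ·  [P0 ends]
  3='c' goto e→4  [P2 ends]
  4='ce' goto a→5
  5='cea' goto a→6
  6='ceaa' goto d→7
  7='ceaad' goto ·  [P1 ends]
  8='da' goto e→9
  9='dae' goto a→10
  10='daea' goto e→11
  11='daeae' goto ·  [P3 ends]
  12='e' goto b→13
  13='eb' goto b→14
  14='ebb' goto e→15
  15='ebbe' goto b→16
  16='ebbeb' goto c→17
  17='ebbebc' goto ·  [P4 ends]
  18='a' goto a→22 b→19
  19='ab' goto a→20
  20='aba' goto a→21
  21='abaa' goto ·  [P5 ends]
  22='aa' goto d→23
  23='aad' goto ·  [P6 ends]

BFS fail/out derivation:
  fail(1) 'd': from fail(0)=0 chase 'd': 0 ⇒ 0;  out=∅∪out(0)=∅
  fail(3) 'c': from fail(0)=0 chase 'c': 0 ⇒ 0;  out={2}∪out(0)={2}
  fail(12) 'e': from fail(0)=0 chase 'e': 0 ⇒ 0;  out=∅∪out(0)=∅
  fail(18) 'a': from fail(0)=0 chase 'a': 0 ⇒ 0;  out=∅∪out(0)=∅
  fail(2) 'db': from fail(1)=0 chase 'b': 0 ⇒ 0;  out={0}∪out(0)={0}
  fail(4) 'ce': from fail(3)=0 chase 'e': 0 ⇒ 12;  out=∅∪out(12)=∅
  fail(8) 'da': from fail(1)=0 chase 'a': 0 ⇒ 18;  out=∅∪out(18)=∅
  fail(13) 'eb': from fail(12)=0 chase 'b': 0 ⇒ 0;  out=∅∪out(0)=∅
  fail(19) 'ab': from fail(18)=0 chase 'b': 0 ⇒ 0;  out=∅∪out(0)=∅
  fail(22) 'aa': from fail(18)=0 chase 'a': 0 ⇒ 18;  out=∅∪out(18)=∅
  fail(5) 'cea': from fail(4)=12 chase 'a': 12→0 ⇒ 18;  out=∅∪out(18)=∅
  fail(9) 'dae': from fail(8)=18 chase 'e': 18→0 ⇒ 12;  out=∅∪out(12)=∅
  fail(14) 'ebb': from fail(13)=0 chase 'b': 0 ⇒ 0;  out=∅∪out(0)=∅
  fail(20) 'aba': from fail(19)=0 chase 'a': 0 ⇒ 18;  out=∅∪out(18)=∅
  fail(23) 'aad': from fail(22)=18 chase 'd': 18→0 ⇒ 1;  out={6}∪out(1)={6}
  fail(6) 'ceaa': from fail(5)=18 chase 'a': 18 ⇒ 22;  out=∅∪out(22)=∅
  fail(10) 'daea': from fail(9)=12 chase 'a': 12→0 ⇒ 18;  out=∅∪out(18)=∅
  fail(15) 'ebbe': from fail(14)=0 chase 'e': 0 ⇒ 12;  out=∅∪out(12)=∅
  fail(21) 'abaa': from fail(20)=18 chase 'a': 18 ⇒ 22;  out={5}∪out(22)={5}
  fail(7) 'ceaad': from fail(6)=22 chase 'd': 22 ⇒ 23;  out={1}∪out(23)={1,6}
  fail(11) 'daeae': from fail(10)=18 chase 'e': 18→0 ⇒ 12;  out={3}∪out(12)={3}
  fail(16) 'ebbeb': from fail(15)=12 chase 'b': 12 ⇒ 13;  out=∅∪out(13)=∅
  fail(17) 'ebbebc': from fail(16)=13 chase 'c': 13→0 ⇒ 3;  out={4}∪out(3)={2,4}

Scan:
pos 0 'c': at 3  ** P2@[0:0]
pos 1 'e': at 4
pos 2 'd': at 1 (fail-walked)
pos 3 'e': at 12 (fail-walked)
pos 4 'b': at 13
pos 5 'b': at 14
pos 6 'e': at 15
pos 7 'b': at 16
pos 8 'c': at 17  ** P2@[8:8],P4@[3:8]
pos 9 'd': at 1 (fail-walked)
pos 10 'b': at 2  ** P0@[9:10]
pos 11 'c': at 3 (fail-walked)  ** P2@[11:11]
pos 12 'd': at 1 (fail-walked)
pos 13 'a': at 8
pos 14 'e': at 9
pos 15 'a': at 10
pos 16 'e': at 11  ** P3@[12:16]
pos 17 'd': at 1 (fail-walked)
pos 18 'c': at 3 (fail-walked)  ** P2@[18:18]
pos 19 'c': at 3 (fail-walked)  ** P2@[19:19]
pos 20 'c': at 3 (fail-walked)  ** P2@[20:20]
pos 21 'c': at 3 (fail-walked)  ** P2@[21:21]
pos 22 'e': at 4
pos 23 'a': at 5
pos 24 'a': at 6
pos 25 'd': at 7  ** P1@[21:25],P6@[23:25]
pos 26 'd': at 1 (fail-walked)
pos 27 'b': at 2  ** P0@[26:27]
pos 28 'd': at 1 (fail-walked)
pos 29 'a': at 8
pos 30 'e': at 9
pos 31 'a': at 10
pos 32 'e': at 11  ** P3@[28:32]
pos 33 'b': at 13 (fail-walked)
pos 34 'd': at 1 (fail-walked)
pos 35 'b': at 2  ** P0@[34:35]
pos 36 'e': at 12 (fail-walked)
pos 37 'e': at 12 (fail-walked)
pos 38 'b': at 13
pos 39 'b': at 14
pos 40 'e': at 15
pos 41 'b': at 16
pos 42 'c': at 17  ** P2@[42:42],P4@[37:42]
pos 43 'e': at 4 (fail-walked)
pos 44 'b': at 13 (fail-walked)
pos 45 'b': at 14
pos 46 'e': at 15
pos 47 'b': at 16
pos 48 'c': at 17  ** P2@[48:48],P4@[43:48]
pos 49 'c': at 3 (fail-walked)  ** P2@[49:49]
pos 50 'a': at 18 (fail-walked)
pos 51 'd': at 1 (fail-walked)
pos 52 'a': at 8
pos 53 'e': at 9
pos 54 'a': at 10
pos 55 'e': at 11  ** P3@[51:55]
pos 56 'e': at 12 (fail-walked)
pos 57 'a': at 18 (fail-walked)
pos 58 'd': at 1 (fail-walked)
pos 59 'b': at 2  ** P0@[58:59]
pos 60 'c': at 3 (fail-walked)  ** P2@[60:60]
pos 61 'a': at 18 (fail-walked)
pos 62 'a': at 22
pos 63 'd': at 23  ** P6@[61:63]

Matches: [[0,2],[8,2],[8,4],[10,0],[11,2],[16,3],[18,2],[19,2],[20,2],[21,2],[25,1],[25,6],[27,0],[32,3],[35,0],[42,2],[42,4],[48,2],[48,4],[49,2],[55,3],[59,0],[60,2],[63,6]]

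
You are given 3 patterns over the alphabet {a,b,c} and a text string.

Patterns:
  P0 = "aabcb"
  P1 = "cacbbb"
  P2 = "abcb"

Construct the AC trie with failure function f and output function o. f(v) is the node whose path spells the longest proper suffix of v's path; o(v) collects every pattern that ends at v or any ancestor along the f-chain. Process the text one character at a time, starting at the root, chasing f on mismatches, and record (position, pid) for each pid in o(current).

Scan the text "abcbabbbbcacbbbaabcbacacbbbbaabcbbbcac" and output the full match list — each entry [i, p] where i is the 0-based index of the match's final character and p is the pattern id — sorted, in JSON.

Construct AC machine:
Trie nodes:
  n0 'ε': a→1 c→6
  n1 'a': a→2 b→12
  n2 'aa': b→3
  n3 'aab': c→4
  n4 'aabc': b→5
  n5 'aabcb': ·  ←P0
  n6 'c': a→7
  n7 'ca': c→8
  n8 'cac': b→9
  n9 'cacb': b→10
  n10 'cacbb': b→11
  n11 'cacbbb': ·  ←P1
  n12 'ab': c→13
  n13 'abc': b→14
  n14 'abcb': ·  ←P2

BFS fail/out derivation:
  fail(1) 'a': from fail(0)=0 chase 'a': 0 ⇒ 0;  out=∅∪out(0)=∅
  fail(6) 'c': from fail(0)=0 chase 'c': 0 ⇒ 0;  out=∅∪out(0)=∅
  fail(2) 'aa': from fail(1)=0 chase 'a': 0 ⇒ 1;  out=∅∪out(1)=∅
  fail(7) 'ca': from fail(6)=0 chase 'a': 0 ⇒ 1;  out=∅∪out(1)=∅
  fail(12) 'ab': from fail(1)=0 chase 'b': 0 ⇒ 0;  out=∅∪out(0)=∅
  fail(3) 'aab': from fail(2)=1 chase 'b': 1 ⇒ 12;  out=∅∪out(12)=∅
  fail(8) 'cac': from fail(7)=1 chase 'c': 1→0 ⇒ 6;  out=∅∪out(6)=∅
  fail(13) 'abc': from fail(12)=0 chase 'c': 0 ⇒ 6;  out=∅∪out(6)=∅
  fail(4) 'aabc': from fail(3)=12 chase 'c': 12 ⇒ 13;  out=∅∪out(13)=∅
  fail(9) 'cacb': from fail(8)=6 chase 'b': 6→0 ⇒ 0;  out=∅∪out(0)=∅
  fail(14) 'abcb': from fail(13)=6 chase 'b': 6→0 ⇒ 0;  out={2}∪out(0)={2}
  fail(5) 'aabcb': from fail(4)=13 chase 'b': 13 ⇒ 14;  out={0}∪out(14)={0,2}
  fail(10) 'cacbb': from fail(9)=0 chase 'b': 0 ⇒ 0;  out=∅∪out(0)=∅
  fail(11) 'cacbbb': from fail(10)=0 chase 'b': 0 ⇒ 0;  out={1}∪out(0)={1}

Run:
pos 0 'a': at 1
pos 1 'b': at 12
pos 2 'c': at 13
pos 3 'b': at 14  → match P2@[0:3]
pos 4 'a': at 1 (via fail)
pos 5 'b': at 12
pos 6 'b': at 0 (via fail)
pos 7 'b': at 0
pos 8 'b': at 0
pos 9 'c': at 6
pos 10 'a': at 7
pos 11 'c': at 8
pos 12 'b': at 9
pos 13 'b': at 10
pos 14 'b': at 11  → match P1@[9:14]
pos 15 'a': at 1 (via fail)
pos 16 'a': at 2
pos 17 'b': at 3
pos 18 'c': at 4
pos 19 'b': at 5  → match P0@[15:19],P2@[16:19]
pos 20 'a': at 1 (via fail)
pos 21 'c': at 6 (via fail)
pos 22 'a': at 7
pos 23 'c': at 8
pos 24 'b': at 9
pos 25 'b': at 10
pos 26 'b': at 11  → match P1@[21:26]
pos 27 'b': at 0 (via fail)
pos 28 'a': at 1
pos 29 'a': at 2
pos 30 'b': at 3
pos 31 'c': at 4
pos 32 'b': at 5  → match P0@[28:32],P2@[29:32]
pos 33 'b': at 0 (via fail)
pos 34 'b': at 0
pos 35 'c': at 6
pos 36 'a': at 7
pos 37 'c': at 8

All matches (sorted): [[3,2],[14,1],[19,0],[19,2],[26,1],[32,0],[32,2]]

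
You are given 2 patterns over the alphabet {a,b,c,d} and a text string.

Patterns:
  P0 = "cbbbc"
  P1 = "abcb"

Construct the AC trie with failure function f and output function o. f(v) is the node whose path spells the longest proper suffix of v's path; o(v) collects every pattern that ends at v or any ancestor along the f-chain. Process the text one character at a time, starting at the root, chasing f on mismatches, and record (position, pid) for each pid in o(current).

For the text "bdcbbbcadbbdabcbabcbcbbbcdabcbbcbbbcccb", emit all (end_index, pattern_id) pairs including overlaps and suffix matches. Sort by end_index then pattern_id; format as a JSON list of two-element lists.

Construct AC machine:
Trie (insert patterns):
  0='ε' goto a→6 c→1
  1='c' goto b→2
  2='cb' goto b→3
  3='cbb' goto b→4
  4='cbbb' goto c→5
  5='cbbbc' goto ·  [P0 ends]
  6='a' goto b→7
  7='ab' goto c→8
  8='abc' goto b→9
  9='abcb' goto ·  [P1 ends]

BFS fail/out derivation:
  fail(1) 'c': from fail(0)=0 chase 'c': 0 ⇒ 0;  out=∅∪out(0)=∅
  fail(6) 'a': from fail(0)=0 chase 'a': 0 ⇒ 0;  out=∅∪out(0)=∅
  fail(2) 'cb': from fail(1)=0 chase 'b': 0 ⇒ 0;  out=∅∪out(0)=∅
  fail(7) 'ab': from fail(6)=0 chase 'b': 0 ⇒ 0;  out=∅∪out(0)=∅
  fail(3) 'cbb': from fail(2)=0 chase 'b': 0 ⇒ 0;  out=∅∪out(0)=∅
  fail(8) 'abc': from fail(7)=0 chase 'c': 0 ⇒ 1;  out=∅∪out(1)=∅
  fail(4) 'cbbb': from fail(3)=0 chase 'b': 0 ⇒ 0;  out=∅∪out(0)=∅
  fail(9) 'abcb': from fail(8)=1 chase 'b': 1 ⇒ 2;  out={1}∪out(2)={1}
  fail(5) 'cbbbc': from fail(4)=0 chase 'c': 0 ⇒ 1;  out={0}∪out(1)={0}

Text stream:
pos 0 'b': at 0
pos 1 'd': at 0
pos 2 'c': at 1
pos 3 'b': at 2
pos 4 'b': at 3
pos 5 'b': at 4
pos 6 'c': at 5  → match P0@[2:6]
pos 7 'a': at 6 (via fail)
pos 8 'd': at 0 (via fail)
pos 9 'b': at 0
pos 10 'b': at 0
pos 11 'd': at 0
pos 12 'a': at 6
pos 13 'b': at 7
pos 14 'c': at 8
pos 15 'b': at 9  → match P1@[12:15]
pos 16 'a': at 6 (via fail)
pos 17 'b': at 7
pos 18 'c': at 8
pos 19 'b': at 9  → match P1@[16:19]
pos 20 'c': at 1 (via fail)
pos 21 'b': at 2
pos 22 'b': at 3
pos 23 'b': at 4
pos 24 'c': at 5  → match P0@[20:24]
pos 25 'd': at 0 (via fail)
pos 26 'a': at 6
pos 27 'b': at 7
pos 28 'c': at 8
pos 29 'b': at 9  → match P1@[26:29]
pos 30 'b': at 3 (via fail)
pos 31 'c': at 1 (via fail)
pos 32 'b': at 2
pos 33 'b': at 3
pos 34 'b': at 4
pos 35 'c': at 5  → match P0@[31:35]
pos 36 'c': at 1 (via fail)
pos 37 'c': at 1 (via fail)
pos 38 'b': at 2

All matches (sorted): [[6,0],[15,1],[19,1],[24,0],[29,1],[35,0]]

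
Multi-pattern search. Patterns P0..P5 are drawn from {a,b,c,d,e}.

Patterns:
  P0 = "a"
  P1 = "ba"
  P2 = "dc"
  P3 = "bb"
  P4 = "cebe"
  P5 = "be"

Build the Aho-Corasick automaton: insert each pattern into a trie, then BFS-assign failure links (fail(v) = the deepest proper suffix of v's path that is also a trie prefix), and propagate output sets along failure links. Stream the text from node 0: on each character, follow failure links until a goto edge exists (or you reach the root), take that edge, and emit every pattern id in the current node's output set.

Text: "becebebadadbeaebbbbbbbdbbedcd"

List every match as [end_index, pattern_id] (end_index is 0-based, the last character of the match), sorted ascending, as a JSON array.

Build:
Trie nodes:
  0='ε' goto a→1 b→2 c→7 d→4
  1='a' goto ·  [P0 ends]
  2='b' goto a→3 b→6 e→11
  3='ba' goto ·  [P1 ends]
  4='d' goto c→5
  5='dc' goto ·  [P2 ends]
  6='bb' goto ·  [P3 ends]
  7='c' goto e→8
  8='ce' goto b→9
  9='ceb' goto e→10
  10='cebe' goto ·  [P4 ends]
  11='be' goto ·  [P5 ends]

Failure links (BFS by depth):
  fail(1) 'a': from fail(0)=0 chase 'a': 0 ⇒ 0;  out={0}∪out(0)={0}
  fail(2) 'b': from fail(0)=0 chase 'b': 0 ⇒ 0;  out=∅∪out(0)=∅
  fail(4) 'd': from fail(0)=0 chase 'd': 0 ⇒ 0;  out=∅∪out(0)=∅
  fail(7) 'c': from fail(0)=0 chase 'c': 0 ⇒ 0;  out=∅∪out(0)=∅
  fail(3) 'ba': from fail(2)=0 chase 'a': 0 ⇒ 1;  out={1}∪out(1)={0,1}
  fail(5) 'dc': from fail(4)=0 chase 'c': 0 ⇒ 7;  out={2}∪out(7)={2}
  fail(6) 'bb': from fail(2)=0 chase 'b': 0 ⇒ 2;  out={3}∪out(2)={3}
  fail(8) 'ce': from fail(7)=0 chase 'e': 0 ⇒ 0;  out=∅∪out(0)=∅
  fail(11) 'be': from fail(2)=0 chase 'e': 0 ⇒ 0;  out={5}∪out(0)={5}
  fail(9) 'ceb': from fail(8)=0 chase 'b': 0 ⇒ 2;  out=∅∪out(2)=∅
  fail(10) 'cebe': from fail(9)=2 chase 'e': 2 ⇒ 11;  out={4}∪out(11)={4,5}

Scan:
[0] read 'b'  n0⇒n2
[1] read 'e'  n2⇒n11  emit P5@[0:1]
[2] read 'c'  n11⇒n7 (fail-walked)
[3] read 'e'  n7⇒n8
[4] read 'b'  n8⇒n9
[5] read 'e'  n9⇒n10  emit P4@[2:5],P5@[4:5]
[6] read 'b'  n10⇒n2 (fail-walked)
[7] read 'a'  n2⇒n3  emit P0@[7:7],P1@[6:7]
[8] read 'd'  n3⇒n4 (fail-walked)
[9] read 'a'  n4⇒n1 (fail-walked)  emit P0@[9:9]
[10] read 'd'  n1⇒n4 (fail-walked)
[11] read 'b'  n4⇒n2 (fail-walked)
[12] read 'e'  n2⇒n11  emit P5@[11:12]
[13] read 'a'  n11⇒n1 (fail-walked)  emit P0@[13:13]
[14] read 'e'  n1⇒n0 (fail-walked)
[15] read 'b'  n0⇒n2
[16] read 'b'  n2⇒n6  emit P3@[15:16]
[17] read 'b'  n6⇒n6 (fail-walked)  emit P3@[16:17]
[18] read 'b'  n6⇒n6 (fail-walked)  emit P3@[17:18]
[19] read 'b'  n6⇒n6 (fail-walked)  emit P3@[18:19]
[20] read 'b'  n6⇒n6 (fail-walked)  emit P3@[19:20]
[21] read 'b'  n6⇒n6 (fail-walked)  emit P3@[20:21]
[22] read 'd'  n6⇒n4 (fail-walked)
[23] read 'b'  n4⇒n2 (fail-walked)
[24] read 'b'  n2⇒n6  emit P3@[23:24]
[25] read 'e'  n6⇒n11 (fail-walked)  emit P5@[24:25]
[26] read 'd'  n11⇒n4 (fail-walked)
[27] read 'c'  n4⇒n5  emit P2@[26:27]
[28] read 'd'  n5⇒n4 (fail-walked)

Result: [[1,5],[5,4],[5,5],[7,0],[7,1],[9,0],[12,5],[13,0],[16,3],[17,3],[18,3],[19,3],[20,3],[21,3],[24,3],[25,5],[27,2]]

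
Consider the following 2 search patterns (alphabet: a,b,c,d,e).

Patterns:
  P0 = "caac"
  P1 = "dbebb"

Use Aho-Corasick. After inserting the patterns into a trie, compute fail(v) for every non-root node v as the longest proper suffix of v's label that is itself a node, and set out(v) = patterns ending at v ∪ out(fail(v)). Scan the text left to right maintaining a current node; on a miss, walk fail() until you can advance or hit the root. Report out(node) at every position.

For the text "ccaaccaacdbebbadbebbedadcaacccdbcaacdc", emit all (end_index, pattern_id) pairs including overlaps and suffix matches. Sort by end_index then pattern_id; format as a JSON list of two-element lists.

Build:
Trie nodes:
  n0 'ε': c→1 d→5
  n1 'c': a→2
  n2 'ca': a→3
  n3 'caa': c→4
  n4 'caac': ·  ←P0
  n5 'd': b→6
  n6 'db': e→7
  n7 'dbe': b→8
  n8 'dbeb': b→9
  n9 'dbebb': ·  ←P1

BFS fail/out derivation:
  n1('c'): parent n0 fail=0; on 'c' 0 → fail=0;  out ∅∪∅=∅
  n5('d'): parent n0 fail=0; on 'd' 0 → fail=0;  out ∅∪∅=∅
  n2('ca'): parent n1 fail=0; on 'a' 0 → fail=0;  out ∅∪∅=∅
  n6('db'): parent n5 fail=0; on 'b' 0 → fail=0;  out ∅∪∅=∅
  n3('caa'): parent n2 fail=0; on 'a' 0 → fail=0;  out ∅∪∅=∅
  n7('dbe'): parent n6 fail=0; on 'e' 0 → fail=0;  out ∅∪∅=∅
  n4('caac'): parent n3 fail=0; on 'c' 0 → fail=1;  out {0}∪∅={0}
  n8('dbeb'): parent n7 fail=0; on 'b' 0 → fail=0;  out ∅∪∅=∅
  n9('dbebb'): parent n8 fail=0; on 'b' 0 → fail=0;  out {1}∪∅={1}

Text stream:
i=0 'c': node 0→1
i=1 'c': node 1→1 ·f
i=2 'a': node 1→2
i=3 'a': node 2→3
i=4 'c': node 3→4  → match P0@[1:4]
i=5 'c': node 4→1 ·f
i=6 'a': node 1→2
i=7 'a': node 2→3
i=8 'c': node 3→4  → match P0@[5:8]
i=9 'd': node 4→5 ·f
i=10 'b': node 5→6
i=11 'e': node 6→7
i=12 'b': node 7→8
i=13 'b': node 8→9  → match P1@[9:13]
i=14 'a': node 9→0 ·f
i=15 'd': node 0→5
i=16 'b': node 5→6
i=17 'e': node 6→7
i=18 'b': node 7→8
i=19 'b': node 8→9  → match P1@[15:19]
i=20 'e': node 9→0 ·f
i=21 'd': node 0→5
i=22 'a': node 5→0 ·f
i=23 'd': node 0→5
i=24 'c': node 5→1 ·f
i=25 'a': node 1→2
i=26 'a': node 2→3
i=27 'c': node 3→4  → match P0@[24:27]
i=28 'c': node 4→1 ·f
i=29 'c': node 1→1 ·f
i=30 'd': node 1→5 ·f
i=31 'b': node 5→6
i=32 'c': node 6→1 ·f
i=33 'a': node 1→2
i=34 'a': node 2→3
i=35 'c': node 3→4  → match P0@[32:35]
i=36 'd': node 4→5 ·f
i=37 'c': node 5→1 ·f

All matches (sorted): [[4,0],[8,0],[13,1],[19,1],[27,0],[35,0]]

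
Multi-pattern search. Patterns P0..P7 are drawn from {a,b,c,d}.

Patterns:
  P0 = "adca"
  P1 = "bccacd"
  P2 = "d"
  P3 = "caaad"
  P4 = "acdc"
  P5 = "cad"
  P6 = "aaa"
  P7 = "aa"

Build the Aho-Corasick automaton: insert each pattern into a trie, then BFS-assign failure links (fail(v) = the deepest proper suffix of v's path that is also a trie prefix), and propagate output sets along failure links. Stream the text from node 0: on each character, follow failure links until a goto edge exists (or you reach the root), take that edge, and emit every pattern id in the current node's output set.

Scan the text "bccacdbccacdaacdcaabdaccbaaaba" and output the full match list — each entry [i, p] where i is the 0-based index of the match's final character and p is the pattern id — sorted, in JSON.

Build:
Trie nodes:
  0='ε' goto a→1 b→5 c→12 d→11
  1='a' goto a→21 c→17 d→2
  2='ad' goto c→3
  3='adc' goto a→4
  4='adca' goto ·  ←P0
  5='b' goto c→6
  6='bc' goto c→7
  7='bcc' goto a→8
  8='bcca' goto c→9
  9='bccac' goto d→10
  10='bccacd' goto ·  ←P1
  11='d' goto ·  ←P2
  12='c' goto a→13
  13='ca' goto a→14 d→20
  14='caa' goto a→15
  15='caaa' goto d→16
  16='caaad' goto ·  ←P3
  17='ac' goto d→18
  18='acd' goto c→19
  19='acdc' goto ·  ←P4
  20='cad' goto ·  ←P5
  21='aa' goto a→22  ←P7
  22='aaa' goto ·  ←P6

BFS fail/out derivation:
  n1('a'): parent n0 fail=0; on 'a' 0 → fail=0;  out ∅∪∅=∅
  n5('b'): parent n0 fail=0; on 'b' 0 → fail=0;  out ∅∪∅=∅
  n11('d'): parent n0 fail=0; on 'd' 0 → fail=0;  out {2}∪∅={2}
  n12('c'): parent n0 fail=0; on 'c' 0 → fail=0;  out ∅∪∅=∅
  n2('ad'): parent n1 fail=0; on 'd' 0 → fail=11;  out ∅∪{2}={2}
  n6('bc'): parent n5 fail=0; on 'c' 0 → fail=12;  out ∅∪∅=∅
  n13('ca'): parent n12 fail=0; on 'a' 0 → fail=1;  out ∅∪∅=∅
  n17('ac'): parent n1 fail=0; on 'c' 0 → fail=12;  out ∅∪∅=∅
  n21('aa'): parent n1 fail=0; on 'a' 0 → fail=1;  out {7}∪∅={7}
  n3('adc'): parent n2 fail=11; on 'c' 11→0 → fail=12;  out ∅∪∅=∅
  n7('bcc'): parent n6 fail=12; on 'c' 12→0 → fail=12;  out ∅∪∅=∅
  n14('caa'): parent n13 fail=1; on 'a' 1 → fail=21;  out ∅∪{7}={7}
  n18('acd'): parent n17 fail=12; on 'd' 12→0 → fail=11;  out ∅∪{2}={2}
  n20('cad'): parent n13 fail=1; on 'd' 1 → fail=2;  out {5}∪{2}={2,5}
  n22('aaa'): parent n21 fail=1; on 'a' 1 → fail=21;  out {6}∪{7}={6,7}
  n4('adca'): parent n3 fail=12; on 'a' 12 → fail=13;  out {0}∪∅={0}
  n8('bcca'): parent n7 fail=12; on 'a' 12 → fail=13;  out ∅∪∅=∅
  n15('caaa'): parent n14 fail=21; on 'a' 21 → fail=22;  out ∅∪{6,7}={6,7}
  n19('acdc'): parent n18 fail=11; on 'c' 11→0 → fail=12;  out {4}∪∅={4}
  n9('bccac'): parent n8 fail=13; on 'c' 13→1 → fail=17;  out ∅∪∅=∅
  n16('caaad'): parent n15 fail=22; on 'd' 22→21→1 → fail=2;  out {3}∪{2}={2,3}
  n10('bccacd'): parent n9 fail=17; on 'd' 17 → fail=18;  out {1}∪{2}={1,2}

Run:
i=0 'b': node 0→5
i=1 'c': node 5→6
i=2 'c': node 6→7
i=3 'a': node 7→8
i=4 'c': node 8→9
i=5 'd': node 9→10  emit P1@[0:5],P2@[5:5]
i=6 'b': node 10→5 ·f
i=7 'c': node 5→6
i=8 'c': node 6→7
i=9 'a': node 7→8
i=10 'c': node 8→9
i=11 'd': node 9→10  emit P1@[6:11],P2@[11:11]
i=12 'a': node 10→1 ·f
i=13 'a': node 1→21  emit P7@[12:13]
i=14 'c': node 21→17 ·f
i=15 'd': node 17→18  emit P2@[15:15]
i=16 'c': node 18→19  emit P4@[13:16]
i=17 'a': node 19→13 ·f
i=18 'a': node 13→14  emit P7@[17:18]
i=19 'b': node 14→5 ·f
i=20 'd': node 5→11 ·f  emit P2@[20:20]
i=21 'a': node 11→1 ·f
i=22 'c': node 1→17
i=23 'c': node 17→12 ·f
i=24 'b': node 12→5 ·f
i=25 'a': node 5→1 ·f
i=26 'a': node 1→21  emit P7@[25:26]
i=27 'a': node 21→22  emit P6@[25:27],P7@[26:27]
i=28 'b': node 22→5 ·f
i=29 'a': node 5→1 ·f

Matches: [[5,1],[5,2],[11,1],[11,2],[13,7],[15,2],[16,4],[18,7],[20,2],[26,7],[27,6],[27,7]]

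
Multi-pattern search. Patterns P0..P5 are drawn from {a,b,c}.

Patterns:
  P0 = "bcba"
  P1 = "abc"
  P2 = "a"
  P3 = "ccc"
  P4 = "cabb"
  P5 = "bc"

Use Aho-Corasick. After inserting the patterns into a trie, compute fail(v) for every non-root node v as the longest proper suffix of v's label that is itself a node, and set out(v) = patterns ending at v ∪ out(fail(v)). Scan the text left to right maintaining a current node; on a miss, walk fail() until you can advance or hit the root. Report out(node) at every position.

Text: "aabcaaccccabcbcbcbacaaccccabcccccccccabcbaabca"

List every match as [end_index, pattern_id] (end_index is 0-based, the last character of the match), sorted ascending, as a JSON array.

Build automaton:
Trie nodes:
  0='ε' goto a→5 b→1 c→8
  1='b' goto c→2
  2='bc' goto b→3  [P5 ends]
  3='bcb' goto a→4
  4='bcba' goto ·  [P0 ends]
  5='a' goto b→6  [P2 ends]
  6='ab' goto c→7
  7='abc' goto ·  [P1 ends]
  8='c' goto a→11 c→9
  9='cc' goto c→10
  10='ccc' goto ·  [P3 ends]
  11='ca' goto b→12
  12='cab' goto b→13
  13='cabb' goto ·  [P4 ends]

Failure links (BFS by depth):
  n1('b'): parent n0 fail=0; on 'b' 0 → fail=0;  out ∅∪∅=∅
  n5('a'): parent n0 fail=0; on 'a' 0 → fail=0;  out {2}∪∅={2}
  n8('c'): parent n0 fail=0; on 'c' 0 → fail=0;  out ∅∪∅=∅
  n2('bc'): parent n1 fail=0; on 'c' 0 → fail=8;  out {5}∪∅={5}
  n6('ab'): parent n5 fail=0; on 'b' 0 → fail=1;  out ∅∪∅=∅
  n9('cc'): parent n8 fail=0; on 'c' 0 → fail=8;  out ∅∪∅=∅
  n11('ca'): parent n8 fail=0; on 'a' 0 → fail=5;  out ∅∪{2}={2}
  n3('bcb'): parent n2 fail=8; on 'b' 8→0 → fail=1;  out ∅∪∅=∅
  n7('abc'): parent n6 fail=1; on 'c' 1 → fail=2;  out {1}∪{5}={1,5}
  n10('ccc'): parent n9 fail=8; on 'c' 8 → fail=9;  out {3}∪∅={3}
  n12('cab'): parent n11 fail=5; on 'b' 5 → fail=6;  out ∅∪∅=∅
  n4('bcba'): parent n3 fail=1; on 'a' 1→0 → fail=5;  out {0}∪{2}={0,2}
  n13('cabb'): parent n12 fail=6; on 'b' 6→1→0 → fail=1;  out {4}∪∅={4}

Run:
pos 0 'a': at 5  ** P2@[0:0]
pos 1 'a': at 5 (fail-walked)  ** P2@[1:1]
pos 2 'b': at 6
pos 3 'c': at 7  ** P1@[1:3],P5@[2:3]
pos 4 'a': at 11 (fail-walked)  ** P2@[4:4]
pos 5 'a': at 5 (fail-walked)  ** P2@[5:5]
pos 6 'c': at 8 (fail-walked)
pos 7 'c': at 9
pos 8 'c': at 10  ** P3@[6:8]
pos 9 'c': at 10 (fail-walked)  ** P3@[7:9]
pos 10 'a': at 11 (fail-walked)  ** P2@[10:10]
pos 11 'b': at 12
pos 12 'c': at 7 (fail-walked)  ** P1@[10:12],P5@[11:12]
pos 13 'b': at 3 (fail-walked)
pos 14 'c': at 2 (fail-walked)  ** P5@[13:14]
pos 15 'b': at 3
pos 16 'c': at 2 (fail-walked)  ** P5@[15:16]
pos 17 'b': at 3
pos 18 'a': at 4  ** P0@[15:18],P2@[18:18]
pos 19 'c': at 8 (fail-walked)
pos 20 'a': at 11  ** P2@[20:20]
pos 21 'a': at 5 (fail-walked)  ** P2@[21:21]
pos 22 'c': at 8 (fail-walked)
pos 23 'c': at 9
pos 24 'c': at 10  ** P3@[22:24]
pos 25 'c': at 10 (fail-walked)  ** P3@[23:25]
pos 26 'a': at 11 (fail-walked)  ** P2@[26:26]
pos 27 'b': at 12
pos 28 'c': at 7 (fail-walked)  ** P1@[26:28],P5@[27:28]
pos 29 'c': at 9 (fail-walked)
pos 30 'c': at 10  ** P3@[28:30]
pos 31 'c': at 10 (fail-walked)  ** P3@[29:31]
pos 32 'c': at 10 (fail-walked)  ** P3@[30:32]
pos 33 'c': at 10 (fail-walked)  ** P3@[31:33]
pos 34 'c': at 10 (fail-walked)  ** P3@[32:34]
pos 35 'c': at 10 (fail-walked)  ** P3@[33:35]
pos 36 'c': at 10 (fail-walked)  ** P3@[34:36]
pos 37 'a': at 11 (fail-walked)  ** P2@[37:37]
pos 38 'b': at 12
pos 39 'c': at 7 (fail-walked)  ** P1@[37:39],P5@[38:39]
pos 40 'b': at 3 (fail-walked)
pos 41 'a': at 4  ** P0@[38:41],P2@[41:41]
pos 42 'a': at 5 (fail-walked)  ** P2@[42:42]
pos 43 'b': at 6
pos 44 'c': at 7  ** P1@[42:44],P5@[43:44]
pos 45 'a': at 11 (fail-walked)  ** P2@[45:45]

Result: [[0,2],[1,2],[3,1],[3,5],[4,2],[5,2],[8,3],[9,3],[10,2],[12,1],[12,5],[14,5],[16,5],[18,0],[18,2],[20,2],[21,2],[24,3],[25,3],[26,2],[28,1],[28,5],[30,3],[31,3],[32,3],[33,3],[34,3],[35,3],[36,3],[37,2],[39,1],[39,5],[41,0],[41,2],[42,2],[44,1],[44,5],[45,2]]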